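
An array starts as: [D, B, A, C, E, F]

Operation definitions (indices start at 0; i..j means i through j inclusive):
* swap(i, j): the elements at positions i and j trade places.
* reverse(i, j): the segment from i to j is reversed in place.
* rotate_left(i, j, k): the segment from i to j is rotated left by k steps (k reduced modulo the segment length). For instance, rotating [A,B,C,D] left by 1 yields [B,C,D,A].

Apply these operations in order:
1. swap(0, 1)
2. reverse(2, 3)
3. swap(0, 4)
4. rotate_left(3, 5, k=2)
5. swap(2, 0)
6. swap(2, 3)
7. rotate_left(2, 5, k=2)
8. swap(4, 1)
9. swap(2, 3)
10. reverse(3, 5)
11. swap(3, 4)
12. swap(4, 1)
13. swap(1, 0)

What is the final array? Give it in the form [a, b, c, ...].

After 1 (swap(0, 1)): [B, D, A, C, E, F]
After 2 (reverse(2, 3)): [B, D, C, A, E, F]
After 3 (swap(0, 4)): [E, D, C, A, B, F]
After 4 (rotate_left(3, 5, k=2)): [E, D, C, F, A, B]
After 5 (swap(2, 0)): [C, D, E, F, A, B]
After 6 (swap(2, 3)): [C, D, F, E, A, B]
After 7 (rotate_left(2, 5, k=2)): [C, D, A, B, F, E]
After 8 (swap(4, 1)): [C, F, A, B, D, E]
After 9 (swap(2, 3)): [C, F, B, A, D, E]
After 10 (reverse(3, 5)): [C, F, B, E, D, A]
After 11 (swap(3, 4)): [C, F, B, D, E, A]
After 12 (swap(4, 1)): [C, E, B, D, F, A]
After 13 (swap(1, 0)): [E, C, B, D, F, A]

Answer: [E, C, B, D, F, A]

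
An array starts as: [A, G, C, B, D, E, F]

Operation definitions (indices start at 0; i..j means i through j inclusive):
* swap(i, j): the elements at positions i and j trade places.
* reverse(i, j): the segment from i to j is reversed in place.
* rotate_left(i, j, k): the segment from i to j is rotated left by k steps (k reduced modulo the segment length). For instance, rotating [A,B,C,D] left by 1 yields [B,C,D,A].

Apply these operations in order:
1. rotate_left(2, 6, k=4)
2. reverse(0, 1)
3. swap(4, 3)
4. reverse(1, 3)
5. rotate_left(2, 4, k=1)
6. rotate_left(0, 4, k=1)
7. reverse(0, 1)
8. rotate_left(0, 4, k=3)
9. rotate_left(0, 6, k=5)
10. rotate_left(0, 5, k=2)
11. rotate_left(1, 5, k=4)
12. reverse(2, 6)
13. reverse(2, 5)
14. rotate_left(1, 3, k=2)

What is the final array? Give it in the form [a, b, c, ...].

Answer: [F, B, E, A, D, C, G]

Derivation:
After 1 (rotate_left(2, 6, k=4)): [A, G, F, C, B, D, E]
After 2 (reverse(0, 1)): [G, A, F, C, B, D, E]
After 3 (swap(4, 3)): [G, A, F, B, C, D, E]
After 4 (reverse(1, 3)): [G, B, F, A, C, D, E]
After 5 (rotate_left(2, 4, k=1)): [G, B, A, C, F, D, E]
After 6 (rotate_left(0, 4, k=1)): [B, A, C, F, G, D, E]
After 7 (reverse(0, 1)): [A, B, C, F, G, D, E]
After 8 (rotate_left(0, 4, k=3)): [F, G, A, B, C, D, E]
After 9 (rotate_left(0, 6, k=5)): [D, E, F, G, A, B, C]
After 10 (rotate_left(0, 5, k=2)): [F, G, A, B, D, E, C]
After 11 (rotate_left(1, 5, k=4)): [F, E, G, A, B, D, C]
After 12 (reverse(2, 6)): [F, E, C, D, B, A, G]
After 13 (reverse(2, 5)): [F, E, A, B, D, C, G]
After 14 (rotate_left(1, 3, k=2)): [F, B, E, A, D, C, G]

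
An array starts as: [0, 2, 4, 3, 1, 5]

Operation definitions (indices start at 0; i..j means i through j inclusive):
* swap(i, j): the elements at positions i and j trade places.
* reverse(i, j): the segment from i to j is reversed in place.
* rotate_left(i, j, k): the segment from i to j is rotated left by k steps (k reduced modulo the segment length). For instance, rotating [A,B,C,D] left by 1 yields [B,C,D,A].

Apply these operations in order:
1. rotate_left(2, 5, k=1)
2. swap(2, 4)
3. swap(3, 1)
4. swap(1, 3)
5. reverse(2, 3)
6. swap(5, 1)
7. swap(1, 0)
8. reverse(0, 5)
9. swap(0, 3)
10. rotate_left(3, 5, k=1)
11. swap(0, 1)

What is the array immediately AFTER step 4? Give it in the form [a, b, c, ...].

After 1 (rotate_left(2, 5, k=1)): [0, 2, 3, 1, 5, 4]
After 2 (swap(2, 4)): [0, 2, 5, 1, 3, 4]
After 3 (swap(3, 1)): [0, 1, 5, 2, 3, 4]
After 4 (swap(1, 3)): [0, 2, 5, 1, 3, 4]

Answer: [0, 2, 5, 1, 3, 4]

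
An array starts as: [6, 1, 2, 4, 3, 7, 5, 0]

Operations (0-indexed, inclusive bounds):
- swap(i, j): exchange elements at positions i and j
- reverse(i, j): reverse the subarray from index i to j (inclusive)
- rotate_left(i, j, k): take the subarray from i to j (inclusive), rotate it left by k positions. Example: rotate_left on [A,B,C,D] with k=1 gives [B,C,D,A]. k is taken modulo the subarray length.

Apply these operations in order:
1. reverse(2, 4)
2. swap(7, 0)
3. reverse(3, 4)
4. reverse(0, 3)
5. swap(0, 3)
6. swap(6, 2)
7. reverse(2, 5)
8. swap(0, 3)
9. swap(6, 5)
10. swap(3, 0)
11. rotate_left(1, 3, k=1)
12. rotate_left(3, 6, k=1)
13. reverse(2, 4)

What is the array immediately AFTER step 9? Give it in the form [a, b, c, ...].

After 1 (reverse(2, 4)): [6, 1, 3, 4, 2, 7, 5, 0]
After 2 (swap(7, 0)): [0, 1, 3, 4, 2, 7, 5, 6]
After 3 (reverse(3, 4)): [0, 1, 3, 2, 4, 7, 5, 6]
After 4 (reverse(0, 3)): [2, 3, 1, 0, 4, 7, 5, 6]
After 5 (swap(0, 3)): [0, 3, 1, 2, 4, 7, 5, 6]
After 6 (swap(6, 2)): [0, 3, 5, 2, 4, 7, 1, 6]
After 7 (reverse(2, 5)): [0, 3, 7, 4, 2, 5, 1, 6]
After 8 (swap(0, 3)): [4, 3, 7, 0, 2, 5, 1, 6]
After 9 (swap(6, 5)): [4, 3, 7, 0, 2, 1, 5, 6]

Answer: [4, 3, 7, 0, 2, 1, 5, 6]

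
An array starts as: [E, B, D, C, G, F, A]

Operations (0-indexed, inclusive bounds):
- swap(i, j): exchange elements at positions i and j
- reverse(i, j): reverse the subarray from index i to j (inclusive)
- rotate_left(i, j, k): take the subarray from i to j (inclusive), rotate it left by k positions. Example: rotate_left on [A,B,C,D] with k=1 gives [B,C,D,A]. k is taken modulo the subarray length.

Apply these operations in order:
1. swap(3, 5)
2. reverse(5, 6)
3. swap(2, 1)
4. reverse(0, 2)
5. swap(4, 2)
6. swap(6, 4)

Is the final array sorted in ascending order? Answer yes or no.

Answer: no

Derivation:
After 1 (swap(3, 5)): [E, B, D, F, G, C, A]
After 2 (reverse(5, 6)): [E, B, D, F, G, A, C]
After 3 (swap(2, 1)): [E, D, B, F, G, A, C]
After 4 (reverse(0, 2)): [B, D, E, F, G, A, C]
After 5 (swap(4, 2)): [B, D, G, F, E, A, C]
After 6 (swap(6, 4)): [B, D, G, F, C, A, E]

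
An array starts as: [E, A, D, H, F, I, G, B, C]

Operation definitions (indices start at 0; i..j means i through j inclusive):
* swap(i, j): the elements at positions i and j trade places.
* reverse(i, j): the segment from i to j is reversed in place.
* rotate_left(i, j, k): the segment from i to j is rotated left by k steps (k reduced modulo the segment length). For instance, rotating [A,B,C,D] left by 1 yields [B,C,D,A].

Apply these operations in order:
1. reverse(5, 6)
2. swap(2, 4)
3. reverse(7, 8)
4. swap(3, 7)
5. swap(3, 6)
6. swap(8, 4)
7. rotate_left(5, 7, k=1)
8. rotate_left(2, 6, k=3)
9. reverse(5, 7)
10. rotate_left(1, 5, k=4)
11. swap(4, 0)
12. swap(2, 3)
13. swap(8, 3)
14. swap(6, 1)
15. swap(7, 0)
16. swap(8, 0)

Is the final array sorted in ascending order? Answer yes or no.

After 1 (reverse(5, 6)): [E, A, D, H, F, G, I, B, C]
After 2 (swap(2, 4)): [E, A, F, H, D, G, I, B, C]
After 3 (reverse(7, 8)): [E, A, F, H, D, G, I, C, B]
After 4 (swap(3, 7)): [E, A, F, C, D, G, I, H, B]
After 5 (swap(3, 6)): [E, A, F, I, D, G, C, H, B]
After 6 (swap(8, 4)): [E, A, F, I, B, G, C, H, D]
After 7 (rotate_left(5, 7, k=1)): [E, A, F, I, B, C, H, G, D]
After 8 (rotate_left(2, 6, k=3)): [E, A, C, H, F, I, B, G, D]
After 9 (reverse(5, 7)): [E, A, C, H, F, G, B, I, D]
After 10 (rotate_left(1, 5, k=4)): [E, G, A, C, H, F, B, I, D]
After 11 (swap(4, 0)): [H, G, A, C, E, F, B, I, D]
After 12 (swap(2, 3)): [H, G, C, A, E, F, B, I, D]
After 13 (swap(8, 3)): [H, G, C, D, E, F, B, I, A]
After 14 (swap(6, 1)): [H, B, C, D, E, F, G, I, A]
After 15 (swap(7, 0)): [I, B, C, D, E, F, G, H, A]
After 16 (swap(8, 0)): [A, B, C, D, E, F, G, H, I]

Answer: yes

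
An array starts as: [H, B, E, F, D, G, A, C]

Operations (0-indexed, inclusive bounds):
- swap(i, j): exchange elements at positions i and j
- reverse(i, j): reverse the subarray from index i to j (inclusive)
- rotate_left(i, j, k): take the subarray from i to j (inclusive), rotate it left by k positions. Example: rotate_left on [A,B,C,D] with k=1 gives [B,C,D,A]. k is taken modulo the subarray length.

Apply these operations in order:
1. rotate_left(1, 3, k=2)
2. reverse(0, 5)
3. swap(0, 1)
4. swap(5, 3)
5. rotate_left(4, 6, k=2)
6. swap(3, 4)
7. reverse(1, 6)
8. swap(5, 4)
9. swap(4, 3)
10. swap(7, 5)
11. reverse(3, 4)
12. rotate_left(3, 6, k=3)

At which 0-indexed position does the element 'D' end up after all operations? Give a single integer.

After 1 (rotate_left(1, 3, k=2)): [H, F, B, E, D, G, A, C]
After 2 (reverse(0, 5)): [G, D, E, B, F, H, A, C]
After 3 (swap(0, 1)): [D, G, E, B, F, H, A, C]
After 4 (swap(5, 3)): [D, G, E, H, F, B, A, C]
After 5 (rotate_left(4, 6, k=2)): [D, G, E, H, A, F, B, C]
After 6 (swap(3, 4)): [D, G, E, A, H, F, B, C]
After 7 (reverse(1, 6)): [D, B, F, H, A, E, G, C]
After 8 (swap(5, 4)): [D, B, F, H, E, A, G, C]
After 9 (swap(4, 3)): [D, B, F, E, H, A, G, C]
After 10 (swap(7, 5)): [D, B, F, E, H, C, G, A]
After 11 (reverse(3, 4)): [D, B, F, H, E, C, G, A]
After 12 (rotate_left(3, 6, k=3)): [D, B, F, G, H, E, C, A]

Answer: 0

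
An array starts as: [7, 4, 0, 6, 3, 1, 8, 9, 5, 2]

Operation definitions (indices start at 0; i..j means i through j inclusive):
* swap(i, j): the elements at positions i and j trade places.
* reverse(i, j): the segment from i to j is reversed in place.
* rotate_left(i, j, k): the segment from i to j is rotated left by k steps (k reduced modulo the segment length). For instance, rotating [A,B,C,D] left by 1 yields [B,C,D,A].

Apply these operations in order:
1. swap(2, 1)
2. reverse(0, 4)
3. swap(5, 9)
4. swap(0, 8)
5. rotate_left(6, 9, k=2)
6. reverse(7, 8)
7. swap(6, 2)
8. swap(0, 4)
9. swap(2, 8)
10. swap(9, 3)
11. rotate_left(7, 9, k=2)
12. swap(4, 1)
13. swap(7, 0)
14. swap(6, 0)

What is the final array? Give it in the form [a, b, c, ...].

After 1 (swap(2, 1)): [7, 0, 4, 6, 3, 1, 8, 9, 5, 2]
After 2 (reverse(0, 4)): [3, 6, 4, 0, 7, 1, 8, 9, 5, 2]
After 3 (swap(5, 9)): [3, 6, 4, 0, 7, 2, 8, 9, 5, 1]
After 4 (swap(0, 8)): [5, 6, 4, 0, 7, 2, 8, 9, 3, 1]
After 5 (rotate_left(6, 9, k=2)): [5, 6, 4, 0, 7, 2, 3, 1, 8, 9]
After 6 (reverse(7, 8)): [5, 6, 4, 0, 7, 2, 3, 8, 1, 9]
After 7 (swap(6, 2)): [5, 6, 3, 0, 7, 2, 4, 8, 1, 9]
After 8 (swap(0, 4)): [7, 6, 3, 0, 5, 2, 4, 8, 1, 9]
After 9 (swap(2, 8)): [7, 6, 1, 0, 5, 2, 4, 8, 3, 9]
After 10 (swap(9, 3)): [7, 6, 1, 9, 5, 2, 4, 8, 3, 0]
After 11 (rotate_left(7, 9, k=2)): [7, 6, 1, 9, 5, 2, 4, 0, 8, 3]
After 12 (swap(4, 1)): [7, 5, 1, 9, 6, 2, 4, 0, 8, 3]
After 13 (swap(7, 0)): [0, 5, 1, 9, 6, 2, 4, 7, 8, 3]
After 14 (swap(6, 0)): [4, 5, 1, 9, 6, 2, 0, 7, 8, 3]

Answer: [4, 5, 1, 9, 6, 2, 0, 7, 8, 3]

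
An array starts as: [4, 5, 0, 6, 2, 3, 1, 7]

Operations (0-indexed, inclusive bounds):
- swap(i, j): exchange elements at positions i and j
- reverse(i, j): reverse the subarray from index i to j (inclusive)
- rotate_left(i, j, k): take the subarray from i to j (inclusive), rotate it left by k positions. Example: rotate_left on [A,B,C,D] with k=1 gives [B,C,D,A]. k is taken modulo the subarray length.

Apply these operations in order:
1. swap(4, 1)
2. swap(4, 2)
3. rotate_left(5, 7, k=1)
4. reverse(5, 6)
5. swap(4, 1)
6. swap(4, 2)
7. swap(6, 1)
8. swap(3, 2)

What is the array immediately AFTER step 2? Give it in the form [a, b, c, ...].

After 1 (swap(4, 1)): [4, 2, 0, 6, 5, 3, 1, 7]
After 2 (swap(4, 2)): [4, 2, 5, 6, 0, 3, 1, 7]

Answer: [4, 2, 5, 6, 0, 3, 1, 7]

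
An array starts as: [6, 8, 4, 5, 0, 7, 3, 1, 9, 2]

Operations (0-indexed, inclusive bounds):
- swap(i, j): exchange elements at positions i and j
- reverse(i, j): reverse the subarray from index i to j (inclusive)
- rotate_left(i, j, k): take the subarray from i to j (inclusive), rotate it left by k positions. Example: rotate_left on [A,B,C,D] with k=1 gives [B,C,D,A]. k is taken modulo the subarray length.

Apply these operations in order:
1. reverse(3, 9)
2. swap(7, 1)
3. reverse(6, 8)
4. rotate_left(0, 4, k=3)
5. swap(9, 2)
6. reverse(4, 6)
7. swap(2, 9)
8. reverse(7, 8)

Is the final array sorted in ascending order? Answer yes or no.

Answer: no

Derivation:
After 1 (reverse(3, 9)): [6, 8, 4, 2, 9, 1, 3, 7, 0, 5]
After 2 (swap(7, 1)): [6, 7, 4, 2, 9, 1, 3, 8, 0, 5]
After 3 (reverse(6, 8)): [6, 7, 4, 2, 9, 1, 0, 8, 3, 5]
After 4 (rotate_left(0, 4, k=3)): [2, 9, 6, 7, 4, 1, 0, 8, 3, 5]
After 5 (swap(9, 2)): [2, 9, 5, 7, 4, 1, 0, 8, 3, 6]
After 6 (reverse(4, 6)): [2, 9, 5, 7, 0, 1, 4, 8, 3, 6]
After 7 (swap(2, 9)): [2, 9, 6, 7, 0, 1, 4, 8, 3, 5]
After 8 (reverse(7, 8)): [2, 9, 6, 7, 0, 1, 4, 3, 8, 5]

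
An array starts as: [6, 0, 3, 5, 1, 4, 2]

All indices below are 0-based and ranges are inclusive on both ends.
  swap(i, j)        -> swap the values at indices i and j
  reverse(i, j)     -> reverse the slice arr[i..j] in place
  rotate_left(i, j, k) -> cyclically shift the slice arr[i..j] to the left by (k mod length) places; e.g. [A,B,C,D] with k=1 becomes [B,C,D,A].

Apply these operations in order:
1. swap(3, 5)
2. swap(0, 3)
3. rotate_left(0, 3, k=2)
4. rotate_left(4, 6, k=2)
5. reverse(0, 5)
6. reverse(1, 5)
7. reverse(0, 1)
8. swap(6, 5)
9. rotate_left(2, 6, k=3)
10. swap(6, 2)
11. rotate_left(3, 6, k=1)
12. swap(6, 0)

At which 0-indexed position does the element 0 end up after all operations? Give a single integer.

Answer: 2

Derivation:
After 1 (swap(3, 5)): [6, 0, 3, 4, 1, 5, 2]
After 2 (swap(0, 3)): [4, 0, 3, 6, 1, 5, 2]
After 3 (rotate_left(0, 3, k=2)): [3, 6, 4, 0, 1, 5, 2]
After 4 (rotate_left(4, 6, k=2)): [3, 6, 4, 0, 2, 1, 5]
After 5 (reverse(0, 5)): [1, 2, 0, 4, 6, 3, 5]
After 6 (reverse(1, 5)): [1, 3, 6, 4, 0, 2, 5]
After 7 (reverse(0, 1)): [3, 1, 6, 4, 0, 2, 5]
After 8 (swap(6, 5)): [3, 1, 6, 4, 0, 5, 2]
After 9 (rotate_left(2, 6, k=3)): [3, 1, 5, 2, 6, 4, 0]
After 10 (swap(6, 2)): [3, 1, 0, 2, 6, 4, 5]
After 11 (rotate_left(3, 6, k=1)): [3, 1, 0, 6, 4, 5, 2]
After 12 (swap(6, 0)): [2, 1, 0, 6, 4, 5, 3]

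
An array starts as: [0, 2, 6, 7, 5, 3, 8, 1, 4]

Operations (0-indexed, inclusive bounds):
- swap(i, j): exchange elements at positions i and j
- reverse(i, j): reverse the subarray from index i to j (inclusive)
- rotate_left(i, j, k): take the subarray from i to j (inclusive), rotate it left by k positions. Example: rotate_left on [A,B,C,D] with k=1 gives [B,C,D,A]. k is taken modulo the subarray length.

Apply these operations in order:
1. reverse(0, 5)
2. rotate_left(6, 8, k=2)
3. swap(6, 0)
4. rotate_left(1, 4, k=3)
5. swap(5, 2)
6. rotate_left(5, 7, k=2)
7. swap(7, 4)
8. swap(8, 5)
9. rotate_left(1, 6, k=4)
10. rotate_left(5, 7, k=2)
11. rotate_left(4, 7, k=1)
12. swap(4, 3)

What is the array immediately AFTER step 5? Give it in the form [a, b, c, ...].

Answer: [4, 2, 0, 7, 6, 5, 3, 8, 1]

Derivation:
After 1 (reverse(0, 5)): [3, 5, 7, 6, 2, 0, 8, 1, 4]
After 2 (rotate_left(6, 8, k=2)): [3, 5, 7, 6, 2, 0, 4, 8, 1]
After 3 (swap(6, 0)): [4, 5, 7, 6, 2, 0, 3, 8, 1]
After 4 (rotate_left(1, 4, k=3)): [4, 2, 5, 7, 6, 0, 3, 8, 1]
After 5 (swap(5, 2)): [4, 2, 0, 7, 6, 5, 3, 8, 1]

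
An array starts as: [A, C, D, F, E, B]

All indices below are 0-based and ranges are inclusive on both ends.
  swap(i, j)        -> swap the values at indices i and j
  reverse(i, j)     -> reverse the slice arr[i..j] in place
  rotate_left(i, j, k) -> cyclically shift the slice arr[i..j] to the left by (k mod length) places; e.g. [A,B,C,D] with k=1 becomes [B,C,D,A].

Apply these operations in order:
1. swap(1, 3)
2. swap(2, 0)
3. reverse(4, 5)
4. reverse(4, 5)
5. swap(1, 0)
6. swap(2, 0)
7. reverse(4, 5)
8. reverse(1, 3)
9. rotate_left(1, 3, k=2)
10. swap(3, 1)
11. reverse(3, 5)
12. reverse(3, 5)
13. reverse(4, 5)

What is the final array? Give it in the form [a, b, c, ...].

After 1 (swap(1, 3)): [A, F, D, C, E, B]
After 2 (swap(2, 0)): [D, F, A, C, E, B]
After 3 (reverse(4, 5)): [D, F, A, C, B, E]
After 4 (reverse(4, 5)): [D, F, A, C, E, B]
After 5 (swap(1, 0)): [F, D, A, C, E, B]
After 6 (swap(2, 0)): [A, D, F, C, E, B]
After 7 (reverse(4, 5)): [A, D, F, C, B, E]
After 8 (reverse(1, 3)): [A, C, F, D, B, E]
After 9 (rotate_left(1, 3, k=2)): [A, D, C, F, B, E]
After 10 (swap(3, 1)): [A, F, C, D, B, E]
After 11 (reverse(3, 5)): [A, F, C, E, B, D]
After 12 (reverse(3, 5)): [A, F, C, D, B, E]
After 13 (reverse(4, 5)): [A, F, C, D, E, B]

Answer: [A, F, C, D, E, B]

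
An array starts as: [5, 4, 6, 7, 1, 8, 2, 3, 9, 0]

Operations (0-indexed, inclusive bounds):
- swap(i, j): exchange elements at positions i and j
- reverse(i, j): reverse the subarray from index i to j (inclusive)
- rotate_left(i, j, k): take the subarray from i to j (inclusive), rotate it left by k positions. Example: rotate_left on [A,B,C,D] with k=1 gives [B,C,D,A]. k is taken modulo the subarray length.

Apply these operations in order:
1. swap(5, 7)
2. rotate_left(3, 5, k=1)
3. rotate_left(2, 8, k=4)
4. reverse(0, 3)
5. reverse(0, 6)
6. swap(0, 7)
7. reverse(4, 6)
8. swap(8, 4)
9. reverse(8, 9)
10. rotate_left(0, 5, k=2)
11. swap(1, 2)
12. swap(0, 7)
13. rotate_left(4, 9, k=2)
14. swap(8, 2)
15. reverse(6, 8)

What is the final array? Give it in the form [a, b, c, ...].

Answer: [1, 7, 3, 2, 4, 9, 5, 8, 0, 6]

Derivation:
After 1 (swap(5, 7)): [5, 4, 6, 7, 1, 3, 2, 8, 9, 0]
After 2 (rotate_left(3, 5, k=1)): [5, 4, 6, 1, 3, 7, 2, 8, 9, 0]
After 3 (rotate_left(2, 8, k=4)): [5, 4, 2, 8, 9, 6, 1, 3, 7, 0]
After 4 (reverse(0, 3)): [8, 2, 4, 5, 9, 6, 1, 3, 7, 0]
After 5 (reverse(0, 6)): [1, 6, 9, 5, 4, 2, 8, 3, 7, 0]
After 6 (swap(0, 7)): [3, 6, 9, 5, 4, 2, 8, 1, 7, 0]
After 7 (reverse(4, 6)): [3, 6, 9, 5, 8, 2, 4, 1, 7, 0]
After 8 (swap(8, 4)): [3, 6, 9, 5, 7, 2, 4, 1, 8, 0]
After 9 (reverse(8, 9)): [3, 6, 9, 5, 7, 2, 4, 1, 0, 8]
After 10 (rotate_left(0, 5, k=2)): [9, 5, 7, 2, 3, 6, 4, 1, 0, 8]
After 11 (swap(1, 2)): [9, 7, 5, 2, 3, 6, 4, 1, 0, 8]
After 12 (swap(0, 7)): [1, 7, 5, 2, 3, 6, 4, 9, 0, 8]
After 13 (rotate_left(4, 9, k=2)): [1, 7, 5, 2, 4, 9, 0, 8, 3, 6]
After 14 (swap(8, 2)): [1, 7, 3, 2, 4, 9, 0, 8, 5, 6]
After 15 (reverse(6, 8)): [1, 7, 3, 2, 4, 9, 5, 8, 0, 6]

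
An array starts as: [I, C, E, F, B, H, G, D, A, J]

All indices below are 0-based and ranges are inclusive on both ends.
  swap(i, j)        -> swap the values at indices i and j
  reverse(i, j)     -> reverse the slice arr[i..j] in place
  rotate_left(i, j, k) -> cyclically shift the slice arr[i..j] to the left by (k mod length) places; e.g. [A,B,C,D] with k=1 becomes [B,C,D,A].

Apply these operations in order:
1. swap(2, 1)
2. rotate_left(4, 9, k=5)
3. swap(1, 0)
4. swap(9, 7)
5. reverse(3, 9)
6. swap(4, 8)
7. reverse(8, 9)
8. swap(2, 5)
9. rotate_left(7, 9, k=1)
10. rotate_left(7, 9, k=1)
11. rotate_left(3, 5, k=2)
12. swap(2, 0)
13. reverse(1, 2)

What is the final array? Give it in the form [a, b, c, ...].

Answer: [A, E, I, C, G, J, H, D, B, F]

Derivation:
After 1 (swap(2, 1)): [I, E, C, F, B, H, G, D, A, J]
After 2 (rotate_left(4, 9, k=5)): [I, E, C, F, J, B, H, G, D, A]
After 3 (swap(1, 0)): [E, I, C, F, J, B, H, G, D, A]
After 4 (swap(9, 7)): [E, I, C, F, J, B, H, A, D, G]
After 5 (reverse(3, 9)): [E, I, C, G, D, A, H, B, J, F]
After 6 (swap(4, 8)): [E, I, C, G, J, A, H, B, D, F]
After 7 (reverse(8, 9)): [E, I, C, G, J, A, H, B, F, D]
After 8 (swap(2, 5)): [E, I, A, G, J, C, H, B, F, D]
After 9 (rotate_left(7, 9, k=1)): [E, I, A, G, J, C, H, F, D, B]
After 10 (rotate_left(7, 9, k=1)): [E, I, A, G, J, C, H, D, B, F]
After 11 (rotate_left(3, 5, k=2)): [E, I, A, C, G, J, H, D, B, F]
After 12 (swap(2, 0)): [A, I, E, C, G, J, H, D, B, F]
After 13 (reverse(1, 2)): [A, E, I, C, G, J, H, D, B, F]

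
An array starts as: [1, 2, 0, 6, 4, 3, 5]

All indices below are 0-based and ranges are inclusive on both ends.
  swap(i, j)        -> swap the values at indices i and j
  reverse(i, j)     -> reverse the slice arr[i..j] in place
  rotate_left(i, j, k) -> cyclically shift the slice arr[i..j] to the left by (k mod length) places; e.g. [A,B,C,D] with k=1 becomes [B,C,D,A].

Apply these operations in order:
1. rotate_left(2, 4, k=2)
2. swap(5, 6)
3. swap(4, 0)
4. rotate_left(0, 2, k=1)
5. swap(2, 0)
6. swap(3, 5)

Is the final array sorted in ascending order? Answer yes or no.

After 1 (rotate_left(2, 4, k=2)): [1, 2, 4, 0, 6, 3, 5]
After 2 (swap(5, 6)): [1, 2, 4, 0, 6, 5, 3]
After 3 (swap(4, 0)): [6, 2, 4, 0, 1, 5, 3]
After 4 (rotate_left(0, 2, k=1)): [2, 4, 6, 0, 1, 5, 3]
After 5 (swap(2, 0)): [6, 4, 2, 0, 1, 5, 3]
After 6 (swap(3, 5)): [6, 4, 2, 5, 1, 0, 3]

Answer: no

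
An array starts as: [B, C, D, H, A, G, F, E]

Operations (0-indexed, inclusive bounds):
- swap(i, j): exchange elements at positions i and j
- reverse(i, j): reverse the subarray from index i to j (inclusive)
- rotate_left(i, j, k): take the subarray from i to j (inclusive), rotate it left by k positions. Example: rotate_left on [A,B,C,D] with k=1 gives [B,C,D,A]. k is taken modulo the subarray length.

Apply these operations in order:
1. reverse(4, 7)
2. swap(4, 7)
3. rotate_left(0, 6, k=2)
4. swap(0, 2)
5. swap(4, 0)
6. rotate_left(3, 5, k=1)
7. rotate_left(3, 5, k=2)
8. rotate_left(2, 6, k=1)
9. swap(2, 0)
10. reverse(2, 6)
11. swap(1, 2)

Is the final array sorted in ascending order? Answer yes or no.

After 1 (reverse(4, 7)): [B, C, D, H, E, F, G, A]
After 2 (swap(4, 7)): [B, C, D, H, A, F, G, E]
After 3 (rotate_left(0, 6, k=2)): [D, H, A, F, G, B, C, E]
After 4 (swap(0, 2)): [A, H, D, F, G, B, C, E]
After 5 (swap(4, 0)): [G, H, D, F, A, B, C, E]
After 6 (rotate_left(3, 5, k=1)): [G, H, D, A, B, F, C, E]
After 7 (rotate_left(3, 5, k=2)): [G, H, D, F, A, B, C, E]
After 8 (rotate_left(2, 6, k=1)): [G, H, F, A, B, C, D, E]
After 9 (swap(2, 0)): [F, H, G, A, B, C, D, E]
After 10 (reverse(2, 6)): [F, H, D, C, B, A, G, E]
After 11 (swap(1, 2)): [F, D, H, C, B, A, G, E]

Answer: no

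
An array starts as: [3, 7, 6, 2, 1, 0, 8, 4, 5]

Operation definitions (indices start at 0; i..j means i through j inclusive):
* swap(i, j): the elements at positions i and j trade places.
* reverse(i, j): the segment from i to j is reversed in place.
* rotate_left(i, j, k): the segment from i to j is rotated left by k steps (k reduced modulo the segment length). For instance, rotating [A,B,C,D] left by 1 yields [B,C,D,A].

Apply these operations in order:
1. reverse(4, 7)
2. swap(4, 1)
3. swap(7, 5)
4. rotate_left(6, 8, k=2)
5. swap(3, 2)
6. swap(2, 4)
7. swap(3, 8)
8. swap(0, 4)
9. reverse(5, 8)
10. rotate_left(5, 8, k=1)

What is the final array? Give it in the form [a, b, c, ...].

Answer: [2, 4, 7, 8, 3, 0, 5, 1, 6]

Derivation:
After 1 (reverse(4, 7)): [3, 7, 6, 2, 4, 8, 0, 1, 5]
After 2 (swap(4, 1)): [3, 4, 6, 2, 7, 8, 0, 1, 5]
After 3 (swap(7, 5)): [3, 4, 6, 2, 7, 1, 0, 8, 5]
After 4 (rotate_left(6, 8, k=2)): [3, 4, 6, 2, 7, 1, 5, 0, 8]
After 5 (swap(3, 2)): [3, 4, 2, 6, 7, 1, 5, 0, 8]
After 6 (swap(2, 4)): [3, 4, 7, 6, 2, 1, 5, 0, 8]
After 7 (swap(3, 8)): [3, 4, 7, 8, 2, 1, 5, 0, 6]
After 8 (swap(0, 4)): [2, 4, 7, 8, 3, 1, 5, 0, 6]
After 9 (reverse(5, 8)): [2, 4, 7, 8, 3, 6, 0, 5, 1]
After 10 (rotate_left(5, 8, k=1)): [2, 4, 7, 8, 3, 0, 5, 1, 6]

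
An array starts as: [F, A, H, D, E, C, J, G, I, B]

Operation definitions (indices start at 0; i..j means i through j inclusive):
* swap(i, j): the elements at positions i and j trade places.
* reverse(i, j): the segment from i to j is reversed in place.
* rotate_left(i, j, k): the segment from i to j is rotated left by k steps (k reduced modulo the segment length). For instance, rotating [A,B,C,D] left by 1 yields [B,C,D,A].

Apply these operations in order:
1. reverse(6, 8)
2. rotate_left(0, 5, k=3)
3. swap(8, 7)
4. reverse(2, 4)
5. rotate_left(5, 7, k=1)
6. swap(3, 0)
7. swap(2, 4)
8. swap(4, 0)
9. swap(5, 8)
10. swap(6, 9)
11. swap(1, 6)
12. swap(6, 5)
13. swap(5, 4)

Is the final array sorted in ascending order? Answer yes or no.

After 1 (reverse(6, 8)): [F, A, H, D, E, C, I, G, J, B]
After 2 (rotate_left(0, 5, k=3)): [D, E, C, F, A, H, I, G, J, B]
After 3 (swap(8, 7)): [D, E, C, F, A, H, I, J, G, B]
After 4 (reverse(2, 4)): [D, E, A, F, C, H, I, J, G, B]
After 5 (rotate_left(5, 7, k=1)): [D, E, A, F, C, I, J, H, G, B]
After 6 (swap(3, 0)): [F, E, A, D, C, I, J, H, G, B]
After 7 (swap(2, 4)): [F, E, C, D, A, I, J, H, G, B]
After 8 (swap(4, 0)): [A, E, C, D, F, I, J, H, G, B]
After 9 (swap(5, 8)): [A, E, C, D, F, G, J, H, I, B]
After 10 (swap(6, 9)): [A, E, C, D, F, G, B, H, I, J]
After 11 (swap(1, 6)): [A, B, C, D, F, G, E, H, I, J]
After 12 (swap(6, 5)): [A, B, C, D, F, E, G, H, I, J]
After 13 (swap(5, 4)): [A, B, C, D, E, F, G, H, I, J]

Answer: yes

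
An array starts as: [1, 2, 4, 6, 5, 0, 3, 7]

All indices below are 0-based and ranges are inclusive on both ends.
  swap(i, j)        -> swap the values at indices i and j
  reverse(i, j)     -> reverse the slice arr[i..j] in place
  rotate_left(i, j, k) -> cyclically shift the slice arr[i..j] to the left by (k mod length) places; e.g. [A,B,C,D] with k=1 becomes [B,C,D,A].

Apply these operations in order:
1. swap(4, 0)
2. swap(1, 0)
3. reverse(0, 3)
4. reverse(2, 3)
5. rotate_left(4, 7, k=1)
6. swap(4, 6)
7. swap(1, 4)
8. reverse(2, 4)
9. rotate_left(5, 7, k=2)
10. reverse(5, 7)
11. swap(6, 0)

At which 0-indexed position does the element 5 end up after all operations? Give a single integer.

Answer: 3

Derivation:
After 1 (swap(4, 0)): [5, 2, 4, 6, 1, 0, 3, 7]
After 2 (swap(1, 0)): [2, 5, 4, 6, 1, 0, 3, 7]
After 3 (reverse(0, 3)): [6, 4, 5, 2, 1, 0, 3, 7]
After 4 (reverse(2, 3)): [6, 4, 2, 5, 1, 0, 3, 7]
After 5 (rotate_left(4, 7, k=1)): [6, 4, 2, 5, 0, 3, 7, 1]
After 6 (swap(4, 6)): [6, 4, 2, 5, 7, 3, 0, 1]
After 7 (swap(1, 4)): [6, 7, 2, 5, 4, 3, 0, 1]
After 8 (reverse(2, 4)): [6, 7, 4, 5, 2, 3, 0, 1]
After 9 (rotate_left(5, 7, k=2)): [6, 7, 4, 5, 2, 1, 3, 0]
After 10 (reverse(5, 7)): [6, 7, 4, 5, 2, 0, 3, 1]
After 11 (swap(6, 0)): [3, 7, 4, 5, 2, 0, 6, 1]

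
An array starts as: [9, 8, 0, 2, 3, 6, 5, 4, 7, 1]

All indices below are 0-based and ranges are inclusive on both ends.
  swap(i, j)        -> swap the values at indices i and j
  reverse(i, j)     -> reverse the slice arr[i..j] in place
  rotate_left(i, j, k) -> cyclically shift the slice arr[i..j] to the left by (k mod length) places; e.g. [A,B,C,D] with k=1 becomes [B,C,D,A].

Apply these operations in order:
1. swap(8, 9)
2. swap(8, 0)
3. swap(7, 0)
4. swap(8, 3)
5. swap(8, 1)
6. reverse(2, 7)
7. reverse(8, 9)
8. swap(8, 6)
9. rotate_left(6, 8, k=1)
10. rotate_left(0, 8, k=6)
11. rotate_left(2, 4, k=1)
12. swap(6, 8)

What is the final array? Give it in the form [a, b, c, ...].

After 1 (swap(8, 9)): [9, 8, 0, 2, 3, 6, 5, 4, 1, 7]
After 2 (swap(8, 0)): [1, 8, 0, 2, 3, 6, 5, 4, 9, 7]
After 3 (swap(7, 0)): [4, 8, 0, 2, 3, 6, 5, 1, 9, 7]
After 4 (swap(8, 3)): [4, 8, 0, 9, 3, 6, 5, 1, 2, 7]
After 5 (swap(8, 1)): [4, 2, 0, 9, 3, 6, 5, 1, 8, 7]
After 6 (reverse(2, 7)): [4, 2, 1, 5, 6, 3, 9, 0, 8, 7]
After 7 (reverse(8, 9)): [4, 2, 1, 5, 6, 3, 9, 0, 7, 8]
After 8 (swap(8, 6)): [4, 2, 1, 5, 6, 3, 7, 0, 9, 8]
After 9 (rotate_left(6, 8, k=1)): [4, 2, 1, 5, 6, 3, 0, 9, 7, 8]
After 10 (rotate_left(0, 8, k=6)): [0, 9, 7, 4, 2, 1, 5, 6, 3, 8]
After 11 (rotate_left(2, 4, k=1)): [0, 9, 4, 2, 7, 1, 5, 6, 3, 8]
After 12 (swap(6, 8)): [0, 9, 4, 2, 7, 1, 3, 6, 5, 8]

Answer: [0, 9, 4, 2, 7, 1, 3, 6, 5, 8]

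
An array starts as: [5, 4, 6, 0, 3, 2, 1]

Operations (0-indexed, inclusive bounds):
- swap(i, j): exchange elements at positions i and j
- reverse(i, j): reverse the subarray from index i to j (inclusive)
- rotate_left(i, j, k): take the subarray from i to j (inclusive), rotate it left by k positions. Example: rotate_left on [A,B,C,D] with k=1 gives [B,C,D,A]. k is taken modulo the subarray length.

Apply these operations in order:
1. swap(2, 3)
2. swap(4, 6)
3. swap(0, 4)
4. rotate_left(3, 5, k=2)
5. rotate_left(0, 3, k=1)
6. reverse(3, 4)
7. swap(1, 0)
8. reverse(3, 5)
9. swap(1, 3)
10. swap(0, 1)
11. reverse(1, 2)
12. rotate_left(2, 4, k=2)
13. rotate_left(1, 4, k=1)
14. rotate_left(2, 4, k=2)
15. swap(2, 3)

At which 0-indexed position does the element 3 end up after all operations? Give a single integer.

Answer: 6

Derivation:
After 1 (swap(2, 3)): [5, 4, 0, 6, 3, 2, 1]
After 2 (swap(4, 6)): [5, 4, 0, 6, 1, 2, 3]
After 3 (swap(0, 4)): [1, 4, 0, 6, 5, 2, 3]
After 4 (rotate_left(3, 5, k=2)): [1, 4, 0, 2, 6, 5, 3]
After 5 (rotate_left(0, 3, k=1)): [4, 0, 2, 1, 6, 5, 3]
After 6 (reverse(3, 4)): [4, 0, 2, 6, 1, 5, 3]
After 7 (swap(1, 0)): [0, 4, 2, 6, 1, 5, 3]
After 8 (reverse(3, 5)): [0, 4, 2, 5, 1, 6, 3]
After 9 (swap(1, 3)): [0, 5, 2, 4, 1, 6, 3]
After 10 (swap(0, 1)): [5, 0, 2, 4, 1, 6, 3]
After 11 (reverse(1, 2)): [5, 2, 0, 4, 1, 6, 3]
After 12 (rotate_left(2, 4, k=2)): [5, 2, 1, 0, 4, 6, 3]
After 13 (rotate_left(1, 4, k=1)): [5, 1, 0, 4, 2, 6, 3]
After 14 (rotate_left(2, 4, k=2)): [5, 1, 2, 0, 4, 6, 3]
After 15 (swap(2, 3)): [5, 1, 0, 2, 4, 6, 3]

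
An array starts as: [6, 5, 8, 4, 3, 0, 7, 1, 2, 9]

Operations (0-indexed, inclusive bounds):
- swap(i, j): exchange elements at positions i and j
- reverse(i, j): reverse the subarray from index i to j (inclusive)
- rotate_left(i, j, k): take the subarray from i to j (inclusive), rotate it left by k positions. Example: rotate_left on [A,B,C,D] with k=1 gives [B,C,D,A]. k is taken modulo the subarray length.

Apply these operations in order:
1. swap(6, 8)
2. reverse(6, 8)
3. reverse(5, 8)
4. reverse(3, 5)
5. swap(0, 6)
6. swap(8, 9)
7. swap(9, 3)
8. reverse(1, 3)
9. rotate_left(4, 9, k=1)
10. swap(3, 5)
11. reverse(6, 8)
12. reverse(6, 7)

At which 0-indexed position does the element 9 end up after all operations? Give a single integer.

After 1 (swap(6, 8)): [6, 5, 8, 4, 3, 0, 2, 1, 7, 9]
After 2 (reverse(6, 8)): [6, 5, 8, 4, 3, 0, 7, 1, 2, 9]
After 3 (reverse(5, 8)): [6, 5, 8, 4, 3, 2, 1, 7, 0, 9]
After 4 (reverse(3, 5)): [6, 5, 8, 2, 3, 4, 1, 7, 0, 9]
After 5 (swap(0, 6)): [1, 5, 8, 2, 3, 4, 6, 7, 0, 9]
After 6 (swap(8, 9)): [1, 5, 8, 2, 3, 4, 6, 7, 9, 0]
After 7 (swap(9, 3)): [1, 5, 8, 0, 3, 4, 6, 7, 9, 2]
After 8 (reverse(1, 3)): [1, 0, 8, 5, 3, 4, 6, 7, 9, 2]
After 9 (rotate_left(4, 9, k=1)): [1, 0, 8, 5, 4, 6, 7, 9, 2, 3]
After 10 (swap(3, 5)): [1, 0, 8, 6, 4, 5, 7, 9, 2, 3]
After 11 (reverse(6, 8)): [1, 0, 8, 6, 4, 5, 2, 9, 7, 3]
After 12 (reverse(6, 7)): [1, 0, 8, 6, 4, 5, 9, 2, 7, 3]

Answer: 6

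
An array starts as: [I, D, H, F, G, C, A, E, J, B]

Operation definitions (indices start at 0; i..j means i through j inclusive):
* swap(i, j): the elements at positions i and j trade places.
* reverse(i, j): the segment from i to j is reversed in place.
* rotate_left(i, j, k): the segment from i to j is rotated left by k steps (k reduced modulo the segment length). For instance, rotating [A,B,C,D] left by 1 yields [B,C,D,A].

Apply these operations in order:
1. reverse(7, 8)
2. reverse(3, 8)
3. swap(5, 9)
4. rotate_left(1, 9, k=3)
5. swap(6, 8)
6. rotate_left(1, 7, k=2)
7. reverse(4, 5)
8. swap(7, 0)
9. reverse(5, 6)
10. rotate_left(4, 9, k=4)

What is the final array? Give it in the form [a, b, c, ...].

Answer: [B, C, G, F, A, E, D, J, H, I]

Derivation:
After 1 (reverse(7, 8)): [I, D, H, F, G, C, A, J, E, B]
After 2 (reverse(3, 8)): [I, D, H, E, J, A, C, G, F, B]
After 3 (swap(5, 9)): [I, D, H, E, J, B, C, G, F, A]
After 4 (rotate_left(1, 9, k=3)): [I, J, B, C, G, F, A, D, H, E]
After 5 (swap(6, 8)): [I, J, B, C, G, F, H, D, A, E]
After 6 (rotate_left(1, 7, k=2)): [I, C, G, F, H, D, J, B, A, E]
After 7 (reverse(4, 5)): [I, C, G, F, D, H, J, B, A, E]
After 8 (swap(7, 0)): [B, C, G, F, D, H, J, I, A, E]
After 9 (reverse(5, 6)): [B, C, G, F, D, J, H, I, A, E]
After 10 (rotate_left(4, 9, k=4)): [B, C, G, F, A, E, D, J, H, I]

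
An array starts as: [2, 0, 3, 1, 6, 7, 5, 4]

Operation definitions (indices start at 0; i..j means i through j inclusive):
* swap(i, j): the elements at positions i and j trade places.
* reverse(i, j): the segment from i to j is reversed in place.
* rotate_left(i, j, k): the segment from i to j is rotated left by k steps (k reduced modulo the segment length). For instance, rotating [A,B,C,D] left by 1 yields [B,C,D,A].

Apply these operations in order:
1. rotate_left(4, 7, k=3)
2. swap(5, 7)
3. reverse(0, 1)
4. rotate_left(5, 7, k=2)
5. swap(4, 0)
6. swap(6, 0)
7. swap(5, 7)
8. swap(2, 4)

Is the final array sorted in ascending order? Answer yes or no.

Answer: no

Derivation:
After 1 (rotate_left(4, 7, k=3)): [2, 0, 3, 1, 4, 6, 7, 5]
After 2 (swap(5, 7)): [2, 0, 3, 1, 4, 5, 7, 6]
After 3 (reverse(0, 1)): [0, 2, 3, 1, 4, 5, 7, 6]
After 4 (rotate_left(5, 7, k=2)): [0, 2, 3, 1, 4, 6, 5, 7]
After 5 (swap(4, 0)): [4, 2, 3, 1, 0, 6, 5, 7]
After 6 (swap(6, 0)): [5, 2, 3, 1, 0, 6, 4, 7]
After 7 (swap(5, 7)): [5, 2, 3, 1, 0, 7, 4, 6]
After 8 (swap(2, 4)): [5, 2, 0, 1, 3, 7, 4, 6]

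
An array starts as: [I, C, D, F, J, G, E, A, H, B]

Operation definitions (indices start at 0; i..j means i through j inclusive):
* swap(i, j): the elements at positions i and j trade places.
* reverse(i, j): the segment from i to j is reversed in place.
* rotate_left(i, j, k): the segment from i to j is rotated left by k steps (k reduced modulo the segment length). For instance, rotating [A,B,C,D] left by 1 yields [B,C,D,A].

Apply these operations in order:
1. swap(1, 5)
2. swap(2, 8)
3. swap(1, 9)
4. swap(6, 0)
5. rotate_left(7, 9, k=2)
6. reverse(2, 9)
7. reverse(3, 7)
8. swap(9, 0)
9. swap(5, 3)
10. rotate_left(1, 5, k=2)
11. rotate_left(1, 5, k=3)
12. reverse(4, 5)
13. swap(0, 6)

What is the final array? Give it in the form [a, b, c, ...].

Answer: [G, B, D, I, J, C, H, A, F, E]

Derivation:
After 1 (swap(1, 5)): [I, G, D, F, J, C, E, A, H, B]
After 2 (swap(2, 8)): [I, G, H, F, J, C, E, A, D, B]
After 3 (swap(1, 9)): [I, B, H, F, J, C, E, A, D, G]
After 4 (swap(6, 0)): [E, B, H, F, J, C, I, A, D, G]
After 5 (rotate_left(7, 9, k=2)): [E, B, H, F, J, C, I, G, A, D]
After 6 (reverse(2, 9)): [E, B, D, A, G, I, C, J, F, H]
After 7 (reverse(3, 7)): [E, B, D, J, C, I, G, A, F, H]
After 8 (swap(9, 0)): [H, B, D, J, C, I, G, A, F, E]
After 9 (swap(5, 3)): [H, B, D, I, C, J, G, A, F, E]
After 10 (rotate_left(1, 5, k=2)): [H, I, C, J, B, D, G, A, F, E]
After 11 (rotate_left(1, 5, k=3)): [H, B, D, I, C, J, G, A, F, E]
After 12 (reverse(4, 5)): [H, B, D, I, J, C, G, A, F, E]
After 13 (swap(0, 6)): [G, B, D, I, J, C, H, A, F, E]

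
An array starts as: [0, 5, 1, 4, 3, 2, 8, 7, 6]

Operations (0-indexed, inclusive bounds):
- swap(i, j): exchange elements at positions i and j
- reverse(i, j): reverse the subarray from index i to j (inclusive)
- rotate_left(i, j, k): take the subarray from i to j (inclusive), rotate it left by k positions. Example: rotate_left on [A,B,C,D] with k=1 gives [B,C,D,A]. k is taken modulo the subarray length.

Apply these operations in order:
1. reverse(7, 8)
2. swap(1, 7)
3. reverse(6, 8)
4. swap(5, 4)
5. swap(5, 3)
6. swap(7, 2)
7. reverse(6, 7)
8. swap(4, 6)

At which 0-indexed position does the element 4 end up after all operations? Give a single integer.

Answer: 5

Derivation:
After 1 (reverse(7, 8)): [0, 5, 1, 4, 3, 2, 8, 6, 7]
After 2 (swap(1, 7)): [0, 6, 1, 4, 3, 2, 8, 5, 7]
After 3 (reverse(6, 8)): [0, 6, 1, 4, 3, 2, 7, 5, 8]
After 4 (swap(5, 4)): [0, 6, 1, 4, 2, 3, 7, 5, 8]
After 5 (swap(5, 3)): [0, 6, 1, 3, 2, 4, 7, 5, 8]
After 6 (swap(7, 2)): [0, 6, 5, 3, 2, 4, 7, 1, 8]
After 7 (reverse(6, 7)): [0, 6, 5, 3, 2, 4, 1, 7, 8]
After 8 (swap(4, 6)): [0, 6, 5, 3, 1, 4, 2, 7, 8]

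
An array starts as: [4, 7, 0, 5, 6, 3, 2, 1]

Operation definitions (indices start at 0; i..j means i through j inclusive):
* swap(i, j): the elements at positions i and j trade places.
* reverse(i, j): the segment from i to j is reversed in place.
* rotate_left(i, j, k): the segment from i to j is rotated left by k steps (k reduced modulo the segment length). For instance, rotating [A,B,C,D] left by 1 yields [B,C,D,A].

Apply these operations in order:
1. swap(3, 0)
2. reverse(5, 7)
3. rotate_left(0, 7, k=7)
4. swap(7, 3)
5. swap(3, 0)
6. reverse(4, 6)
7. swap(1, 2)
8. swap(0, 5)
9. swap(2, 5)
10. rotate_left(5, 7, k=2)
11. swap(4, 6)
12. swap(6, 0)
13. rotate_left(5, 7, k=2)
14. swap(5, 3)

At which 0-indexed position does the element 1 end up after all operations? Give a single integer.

After 1 (swap(3, 0)): [5, 7, 0, 4, 6, 3, 2, 1]
After 2 (reverse(5, 7)): [5, 7, 0, 4, 6, 1, 2, 3]
After 3 (rotate_left(0, 7, k=7)): [3, 5, 7, 0, 4, 6, 1, 2]
After 4 (swap(7, 3)): [3, 5, 7, 2, 4, 6, 1, 0]
After 5 (swap(3, 0)): [2, 5, 7, 3, 4, 6, 1, 0]
After 6 (reverse(4, 6)): [2, 5, 7, 3, 1, 6, 4, 0]
After 7 (swap(1, 2)): [2, 7, 5, 3, 1, 6, 4, 0]
After 8 (swap(0, 5)): [6, 7, 5, 3, 1, 2, 4, 0]
After 9 (swap(2, 5)): [6, 7, 2, 3, 1, 5, 4, 0]
After 10 (rotate_left(5, 7, k=2)): [6, 7, 2, 3, 1, 0, 5, 4]
After 11 (swap(4, 6)): [6, 7, 2, 3, 5, 0, 1, 4]
After 12 (swap(6, 0)): [1, 7, 2, 3, 5, 0, 6, 4]
After 13 (rotate_left(5, 7, k=2)): [1, 7, 2, 3, 5, 4, 0, 6]
After 14 (swap(5, 3)): [1, 7, 2, 4, 5, 3, 0, 6]

Answer: 0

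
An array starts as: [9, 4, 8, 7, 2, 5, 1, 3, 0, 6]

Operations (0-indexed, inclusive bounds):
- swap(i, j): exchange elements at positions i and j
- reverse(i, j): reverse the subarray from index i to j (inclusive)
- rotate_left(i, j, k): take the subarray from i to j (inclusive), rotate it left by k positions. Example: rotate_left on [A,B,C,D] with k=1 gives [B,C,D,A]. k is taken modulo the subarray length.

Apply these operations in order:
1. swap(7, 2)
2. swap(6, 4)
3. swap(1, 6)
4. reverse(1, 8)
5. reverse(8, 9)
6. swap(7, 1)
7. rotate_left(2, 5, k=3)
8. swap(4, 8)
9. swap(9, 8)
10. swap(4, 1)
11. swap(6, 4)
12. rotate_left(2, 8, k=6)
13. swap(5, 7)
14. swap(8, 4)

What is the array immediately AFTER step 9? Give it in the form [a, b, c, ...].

After 1 (swap(7, 2)): [9, 4, 3, 7, 2, 5, 1, 8, 0, 6]
After 2 (swap(6, 4)): [9, 4, 3, 7, 1, 5, 2, 8, 0, 6]
After 3 (swap(1, 6)): [9, 2, 3, 7, 1, 5, 4, 8, 0, 6]
After 4 (reverse(1, 8)): [9, 0, 8, 4, 5, 1, 7, 3, 2, 6]
After 5 (reverse(8, 9)): [9, 0, 8, 4, 5, 1, 7, 3, 6, 2]
After 6 (swap(7, 1)): [9, 3, 8, 4, 5, 1, 7, 0, 6, 2]
After 7 (rotate_left(2, 5, k=3)): [9, 3, 1, 8, 4, 5, 7, 0, 6, 2]
After 8 (swap(4, 8)): [9, 3, 1, 8, 6, 5, 7, 0, 4, 2]
After 9 (swap(9, 8)): [9, 3, 1, 8, 6, 5, 7, 0, 2, 4]

Answer: [9, 3, 1, 8, 6, 5, 7, 0, 2, 4]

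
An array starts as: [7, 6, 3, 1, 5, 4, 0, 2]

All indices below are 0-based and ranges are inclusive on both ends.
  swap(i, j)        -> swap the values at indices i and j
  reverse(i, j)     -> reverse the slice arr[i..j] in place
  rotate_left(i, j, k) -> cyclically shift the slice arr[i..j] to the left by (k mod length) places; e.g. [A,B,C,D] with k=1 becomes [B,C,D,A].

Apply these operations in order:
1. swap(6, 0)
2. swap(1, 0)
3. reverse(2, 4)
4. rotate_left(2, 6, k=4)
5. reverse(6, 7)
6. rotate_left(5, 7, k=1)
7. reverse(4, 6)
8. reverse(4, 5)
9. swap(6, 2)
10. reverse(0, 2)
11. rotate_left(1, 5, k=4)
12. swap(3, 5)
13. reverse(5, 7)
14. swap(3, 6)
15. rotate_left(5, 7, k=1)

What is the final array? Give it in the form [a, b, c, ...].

Answer: [1, 4, 0, 7, 5, 2, 6, 3]

Derivation:
After 1 (swap(6, 0)): [0, 6, 3, 1, 5, 4, 7, 2]
After 2 (swap(1, 0)): [6, 0, 3, 1, 5, 4, 7, 2]
After 3 (reverse(2, 4)): [6, 0, 5, 1, 3, 4, 7, 2]
After 4 (rotate_left(2, 6, k=4)): [6, 0, 7, 5, 1, 3, 4, 2]
After 5 (reverse(6, 7)): [6, 0, 7, 5, 1, 3, 2, 4]
After 6 (rotate_left(5, 7, k=1)): [6, 0, 7, 5, 1, 2, 4, 3]
After 7 (reverse(4, 6)): [6, 0, 7, 5, 4, 2, 1, 3]
After 8 (reverse(4, 5)): [6, 0, 7, 5, 2, 4, 1, 3]
After 9 (swap(6, 2)): [6, 0, 1, 5, 2, 4, 7, 3]
After 10 (reverse(0, 2)): [1, 0, 6, 5, 2, 4, 7, 3]
After 11 (rotate_left(1, 5, k=4)): [1, 4, 0, 6, 5, 2, 7, 3]
After 12 (swap(3, 5)): [1, 4, 0, 2, 5, 6, 7, 3]
After 13 (reverse(5, 7)): [1, 4, 0, 2, 5, 3, 7, 6]
After 14 (swap(3, 6)): [1, 4, 0, 7, 5, 3, 2, 6]
After 15 (rotate_left(5, 7, k=1)): [1, 4, 0, 7, 5, 2, 6, 3]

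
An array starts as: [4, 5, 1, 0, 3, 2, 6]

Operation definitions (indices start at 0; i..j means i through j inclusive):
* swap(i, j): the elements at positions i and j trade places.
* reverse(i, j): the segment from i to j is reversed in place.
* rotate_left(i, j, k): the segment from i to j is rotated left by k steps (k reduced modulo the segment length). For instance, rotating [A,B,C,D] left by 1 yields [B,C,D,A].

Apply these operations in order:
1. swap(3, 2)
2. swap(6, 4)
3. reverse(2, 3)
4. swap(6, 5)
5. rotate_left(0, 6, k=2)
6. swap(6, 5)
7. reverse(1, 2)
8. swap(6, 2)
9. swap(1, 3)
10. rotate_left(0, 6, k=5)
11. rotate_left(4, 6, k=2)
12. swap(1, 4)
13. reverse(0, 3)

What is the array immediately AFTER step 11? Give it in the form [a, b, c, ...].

Answer: [5, 0, 1, 3, 2, 4, 6]

Derivation:
After 1 (swap(3, 2)): [4, 5, 0, 1, 3, 2, 6]
After 2 (swap(6, 4)): [4, 5, 0, 1, 6, 2, 3]
After 3 (reverse(2, 3)): [4, 5, 1, 0, 6, 2, 3]
After 4 (swap(6, 5)): [4, 5, 1, 0, 6, 3, 2]
After 5 (rotate_left(0, 6, k=2)): [1, 0, 6, 3, 2, 4, 5]
After 6 (swap(6, 5)): [1, 0, 6, 3, 2, 5, 4]
After 7 (reverse(1, 2)): [1, 6, 0, 3, 2, 5, 4]
After 8 (swap(6, 2)): [1, 6, 4, 3, 2, 5, 0]
After 9 (swap(1, 3)): [1, 3, 4, 6, 2, 5, 0]
After 10 (rotate_left(0, 6, k=5)): [5, 0, 1, 3, 4, 6, 2]
After 11 (rotate_left(4, 6, k=2)): [5, 0, 1, 3, 2, 4, 6]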